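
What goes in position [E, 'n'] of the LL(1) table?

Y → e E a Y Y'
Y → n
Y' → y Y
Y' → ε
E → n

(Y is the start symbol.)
To find M[E, 'n'], we find productions for E where 'n' is in the predict set (PREDICT(N → α) = (FIRST(α) \ {ε}) ∪ (FOLLOW(N) if α ⇒* ε)).

E → n: PREDICT = { 'n' }
  'n' is in predict set, so this production goes in M[E, 'n']

M[E, 'n'] = E → n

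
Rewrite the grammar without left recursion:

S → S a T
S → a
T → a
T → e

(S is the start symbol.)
S → a S'
S' → a T S'
S' → ε
T → a
T → e

S is directly left-recursive. The standard transformation for
  A → A α₁ | ... | A α_m | β₁ | ... | β_n
is
  A  → β₁ A' | ... | β_n A'
  A' → α₁ A' | ... | α_m A' | ε

S → a becomes S → a S'
S → S a T becomes S' → a T S'
Add S' → ε

Productions for other non-terminals are unchanged:
  T → a
  T → e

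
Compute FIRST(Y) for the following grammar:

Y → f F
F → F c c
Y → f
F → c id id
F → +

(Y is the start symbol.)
{ 'f' }

From Y → f F:
  - f is a terminal: add 'f' and stop
From Y → f:
  - f is a terminal: add 'f' and stop

Collecting: FIRST(Y) = { 'f' }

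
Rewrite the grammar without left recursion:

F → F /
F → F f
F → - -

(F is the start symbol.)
F is directly left-recursive. The standard transformation for
  A → A α₁ | ... | A α_m | β₁ | ... | β_n
is
  A  → β₁ A' | ... | β_n A'
  A' → α₁ A' | ... | α_m A' | ε

F → - - becomes F → - - F'
F → F / becomes F' → / F'
F → F f becomes F' → f F'
Add F' → ε

Resulting grammar:
F → - - F'
F' → / F'
F' → f F'
F' → ε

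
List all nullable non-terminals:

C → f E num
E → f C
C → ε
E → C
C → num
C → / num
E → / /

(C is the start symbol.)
A non-terminal is nullable if it can derive ε (the empty string): either it has an ε-production, or it has a production whose right-hand side consists entirely of nullable non-terminals.

ε-productions: C → ε
So C is immediately nullable.
E → C: every symbol on the right is nullable, so E is nullable too.
Every non-terminal is now nullable.
Nullable = { 'C', 'E' }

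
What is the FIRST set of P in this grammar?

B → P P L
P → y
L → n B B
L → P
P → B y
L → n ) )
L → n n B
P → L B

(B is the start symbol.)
To compute FIRST(P), examine every production with P on the left-hand side, reading each right-hand side left to right until a non-nullable symbol is reached.

FIRST sets of the other non-terminals involved (by the same procedure, iterated to a fixed point):
  FIRST(B) = { 'n', 'y' }
  FIRST(L) = { 'n', 'y' }

From P → y:
  - y is a terminal: add 'y' and stop
From P → B y:
  - B is a non-terminal: add FIRST(B) \ {ε} = { 'n', 'y' }
    B is not nullable, so stop
From P → L B:
  - L is a non-terminal: add FIRST(L) \ {ε} = { 'n', 'y' }
    L is not nullable, so stop

Collecting: FIRST(P) = { 'n', 'y' }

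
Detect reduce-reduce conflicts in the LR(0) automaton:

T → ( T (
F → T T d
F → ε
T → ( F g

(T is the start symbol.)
A reduce-reduce conflict occurs when an LR(0) state has two complete items [A → α .] and [B → β .] — both call for a reduction, and with no lookahead the parser cannot choose between them.

Augment with T' → T and build the canonical LR(0) collection (I0 = CLOSURE({[T' → . T]}), then GOTO on every symbol after a dot until no new states appear). It has 9 states:
  I0: { [T → . ( F g], [T → . ( T (], [T' → . T] }  — shift
  I1: { [F → . T T d], [F → .], [T → ( . F g], [T → ( . T (], [T → . ( F g], [T → . ( T (] }  — shift, reduce
  I2: { [T' → T .] }  — accept
  I3: { [T → ( F . g] }  — shift
  I4: { [F → T . T d], [T → ( T . (], [T → . ( F g], [T → . ( T (] }  — shift
  I5: { [F → . T T d], [F → .], [T → ( . F g], [T → ( . T (], [T → ( T ( .], [T → . ( F g], [T → . ( T (] }  — shift, 2 reduces
  I6: { [F → T T . d] }  — shift
  I7: { [F → T T d .] }  — reduce
  I8: { [T → ( F g .] }  — reduce

I5 contains complete items [F → .], [T → ( T ( .] — reduce-reduce conflict.

Answer: Yes — I5: [F → .] vs [T → ( T ( .]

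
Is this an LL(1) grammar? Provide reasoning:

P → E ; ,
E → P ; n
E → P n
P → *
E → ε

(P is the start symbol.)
Relevant sets:
  FIRST(E) = { '*', ';', ε }
  FIRST(P) = { '*', ';' }
  FOLLOW(E) = { ';' }

For P:
  PREDICT(P → E ';' ',') = { '*', ';' }
  PREDICT(P → '*') = { '*' }
For E:
  PREDICT(E → P ';' n) = { '*', ';' }
  PREDICT(E → P n) = { '*', ';' }
  PREDICT(E → ε) = { ';' }

Conflict found: Predict set conflict for P: { '*' }
The grammar is NOT LL(1).

Answer: No. Predict set conflict for P: { '*' }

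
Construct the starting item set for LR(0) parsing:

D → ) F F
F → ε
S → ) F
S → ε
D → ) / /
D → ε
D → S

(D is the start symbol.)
First, augment the grammar with D' → D
I₀ = CLOSURE({ [D' → . D] }):
  [D' → . D] has the dot before D: add [D → . ) F F], [D → . ) / /], [D → .], [D → . S]
  [D → . S] has the dot before S: add [S → . ) F], [S → .]
No further items can be added.

I₀ = { [D → . ) / /], [D → . ) F F], [D → . S], [D → .], [D' → . D], [S → . ) F], [S → .] }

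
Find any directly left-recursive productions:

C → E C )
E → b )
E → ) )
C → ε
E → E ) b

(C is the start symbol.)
C → E C ): starts with E
E → b ): starts with b
E → ) ): starts with ')'
C → ε: starts with ε
E → E ) b: LEFT RECURSIVE (starts with E)

The grammar has direct left recursion on: E.

Answer: Yes, E is left-recursive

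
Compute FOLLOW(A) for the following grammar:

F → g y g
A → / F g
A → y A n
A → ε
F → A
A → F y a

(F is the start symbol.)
{ $, 'g', 'n', 'y' }

To compute FOLLOW(A), find every occurrence of A on a right-hand side N → α A β: add FIRST(β) \ {ε}, and if β is empty or nullable also add FOLLOW(N). Iterate to a fixed point.

In A → y A n: A is followed by n, add FIRST(n) \ {ε} = { 'n' }
In F → A: A is at the end, add FOLLOW(F)

The FOLLOW sets referred to above (computed the same way, to a fixed point):
  FOLLOW(F) = { $, 'g', 'y' }

Taking the union: FOLLOW(A) = { $, 'g', 'n', 'y' }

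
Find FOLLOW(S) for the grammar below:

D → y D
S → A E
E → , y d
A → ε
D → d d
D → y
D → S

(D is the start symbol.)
{ $ }

In D → S: S is at the end, add FOLLOW(D)

The FOLLOW sets referred to above (computed the same way, to a fixed point):
  FOLLOW(D) = { $ }

Taking the union: FOLLOW(S) = { $ }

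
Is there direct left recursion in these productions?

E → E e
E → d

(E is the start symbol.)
Direct left recursion occurs when N → N α for some non-terminal N (the right-hand side begins with the left-hand side itself).

E → E e: LEFT RECURSIVE (starts with E)
E → d: starts with d

The grammar has direct left recursion on: E.

Answer: Yes, E is left-recursive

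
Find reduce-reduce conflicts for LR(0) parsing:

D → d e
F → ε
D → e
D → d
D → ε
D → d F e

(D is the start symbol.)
A reduce-reduce conflict occurs when an LR(0) state has two complete items [A → α .] and [B → β .] — both call for a reduction, and with no lookahead the parser cannot choose between them.

Augment with D' → D and build the canonical LR(0) collection (I0 = CLOSURE({[D' → . D]}), then GOTO on every symbol after a dot until no new states appear). It has 7 states:
  I0: { [D → . d F e], [D → . d e], [D → . d], [D → . e], [D → .], [D' → . D] }  — shift, reduce
  I1: { [D' → D .] }  — accept
  I2: { [D → d . F e], [D → d . e], [D → d .], [F → .] }  — shift, 2 reduces
  I3: { [D → e .] }  — reduce
  I4: { [D → d F . e] }  — shift
  I5: { [D → d e .] }  — reduce
  I6: { [D → d F e .] }  — reduce

I2 contains complete items [D → d .], [F → .] — reduce-reduce conflict.

Answer: Yes — I2: [D → d .] vs [F → .]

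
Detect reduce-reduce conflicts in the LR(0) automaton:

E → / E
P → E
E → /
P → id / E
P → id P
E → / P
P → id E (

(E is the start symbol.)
Augment with E' → E and build the canonical LR(0) collection (I0 = CLOSURE({[E' → . E]}), then GOTO on every symbol after a dot until no new states appear). It has 11 states:
  I0: { [E → . / E], [E → . / P], [E → . /], [E' → . E] }  — shift
  I1: { [E → . / E], [E → . / P], [E → . /], [E → / . E], [E → / . P], [E → / .], [P → . E], [P → . id / E], [P → . id E (], [P → . id P] }  — shift, reduce
  I2: { [E' → E .] }  — accept
  I3: { [E → / E .], [P → E .] }  — 2 reduces
  I4: { [E → / P .] }  — reduce
  I5: { [E → . / E], [E → . / P], [E → . /], [P → . E], [P → . id / E], [P → . id E (], [P → . id P], [P → id . / E], [P → id . E (], [P → id . P] }  — shift
  I6: { [E → . / E], [E → . / P], [E → . /], [E → / . E], [E → / . P], [E → / .], [P → . E], [P → . id / E], [P → . id E (], [P → . id P], [P → id / . E] }  — shift, reduce
  I7: { [P → E .], [P → id E . (] }  — shift, reduce
  I8: { [P → id P .] }  — reduce
  I9: { [P → id E ( .] }  — reduce
  I10: { [E → / E .], [P → E .], [P → id / E .] }  — 3 reduces

I3 contains complete items [E → / E .], [P → E .] — reduce-reduce conflict.
I10 contains complete items [E → / E .], [P → E .], [P → id / E .] — reduce-reduce conflict.

Answer: Yes — I3: [E → / E .] vs [P → E .]; I10: [E → / E .] vs [P → E .]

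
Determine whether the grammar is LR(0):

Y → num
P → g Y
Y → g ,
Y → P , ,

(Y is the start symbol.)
A grammar is LR(0) if no state in the canonical LR(0) collection has:
  - both a shift item (dot before a terminal) and a complete item (shift-reduce conflict), or
  - two or more complete items (reduce-reduce conflict; the accept item [Y' → Y .] counts as a complete item here).

Augment with Y' → Y and build the canonical LR(0) collection (I0 = CLOSURE({[Y' → . Y]}), then GOTO on every symbol after a dot until no new states appear). It has 9 states:
  I0: { [P → . g Y], [Y → . P , ,], [Y → . g ,], [Y → . num], [Y' → . Y] }  — shift
  I1: { [Y → P . , ,] }  — shift
  I2: { [Y' → Y .] }  — accept
  I3: { [P → . g Y], [P → g . Y], [Y → . P , ,], [Y → . g ,], [Y → . num], [Y → g . ,] }  — shift
  I4: { [Y → num .] }  — reduce
  I5: { [Y → g , .] }  — reduce
  I6: { [P → g Y .] }  — reduce
  I7: { [Y → P , . ,] }  — shift
  I8: { [Y → P , , .] }  — reduce

Every state is either a pure shift/goto state or contains exactly one complete item and nothing to shift — no conflicts. The grammar is LR(0).

Answer: Yes, the grammar is LR(0)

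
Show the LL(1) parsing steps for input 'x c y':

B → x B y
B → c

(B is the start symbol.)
Stack is shown with the top on the left.

Stack    Input    Action
------------------------
B $      x c y $  output B → x B y
x B y $  x c y $  match 'x'
B y $    c y $    output B → c
c y $    c y $    match 'c'
y $      y $      match 'y'
$        $        accept

The string is accepted.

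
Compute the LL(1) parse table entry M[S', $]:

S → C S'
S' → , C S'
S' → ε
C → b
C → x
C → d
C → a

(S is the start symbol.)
S' → ε

To find M[S', $], we find productions for S' where $ is in the predict set (PREDICT(N → α) = (FIRST(α) \ {ε}) ∪ (FOLLOW(N) if α ⇒* ε)).

Relevant sets:
  FOLLOW(S') = { $ }

S' → , C S': PREDICT = { ',' }
S' → ε: PREDICT = { $ }
  $ is in predict set, so this production goes in M[S', $]

M[S', $] = S' → ε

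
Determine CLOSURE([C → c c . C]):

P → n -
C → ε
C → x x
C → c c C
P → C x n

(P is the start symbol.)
{ [C → . c c C], [C → . x x], [C → .], [C → c c . C] }

Start with: [C → c c . C]
  [C → c c . C] has the dot before C: add [C → .], [C → . x x], [C → . c c C]
No further items can be added.

CLOSURE = { [C → . c c C], [C → . x x], [C → .], [C → c c . C] }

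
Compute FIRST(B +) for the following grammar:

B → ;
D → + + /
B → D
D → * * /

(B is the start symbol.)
FIRST sets of the non-terminals involved (from the grammar, by fixed-point iteration):
  FIRST(B) = { '*', '+', ';' }

To compute FIRST(B +), process the symbols left to right:
Symbol B is a non-terminal. Add FIRST(B) \ {ε} = { '*', '+', ';' }
B is not nullable (ε ∉ FIRST(B)), so stop here.
FIRST(B +) = { '*', '+', ';' }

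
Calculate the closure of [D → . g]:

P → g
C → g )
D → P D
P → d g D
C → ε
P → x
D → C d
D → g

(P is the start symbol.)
{ [D → . g] }

To compute CLOSURE, for each item [A → α.Bβ] where B is a non-terminal, add [B → .γ] for all productions B → γ; repeat for the newly added items until nothing changes.

Start with: [D → . g]
The dot precedes the terminal g, so nothing is added.

CLOSURE = { [D → . g] }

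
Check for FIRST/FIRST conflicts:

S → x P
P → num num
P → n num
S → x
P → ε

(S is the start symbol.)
Yes. S → x P / S → x on { 'x' }

A FIRST/FIRST conflict occurs when two productions N → α and N → β for the same non-terminal have FIRST(α) ∩ FIRST(β) ≠ ∅ (with ε ∈ FIRST of a nullable right-hand side, so two nullable alternatives also conflict).

Productions for S:
  S → x P: FIRST = { 'x' }
  S → x: FIRST = { 'x' }
Productions for P:
  P → num num: FIRST = { 'num' }
  P → n num: FIRST = { 'n' }
  P → ε: FIRST = { ε }

Conflict for S: S → x P and S → x
  Overlap: { 'x' }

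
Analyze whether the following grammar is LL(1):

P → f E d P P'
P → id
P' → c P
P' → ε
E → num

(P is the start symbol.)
No. Predict set conflict for P': { 'c' }

Relevant sets:
  FOLLOW(P') = { $, 'c' }

For P:
  PREDICT(P → f E d P P') = { 'f' }
  PREDICT(P → id) = { 'id' }
For P':
  PREDICT(P' → c P) = { 'c' }
  PREDICT(P' → ε) = { $, 'c' }
E has a single production, so nothing to check there.

Conflict found: Predict set conflict for P': { 'c' }
The grammar is NOT LL(1).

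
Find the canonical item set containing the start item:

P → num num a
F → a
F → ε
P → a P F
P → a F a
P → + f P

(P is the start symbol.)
First, augment the grammar with P' → P
I₀ = CLOSURE({ [P' → . P] }):
  [P' → . P] has the dot before P: add [P → . num num a], [P → . a P F], [P → . a F a], [P → . + f P]
No further items can be added.

I₀ = { [P → . + f P], [P → . a F a], [P → . a P F], [P → . num num a], [P' → . P] }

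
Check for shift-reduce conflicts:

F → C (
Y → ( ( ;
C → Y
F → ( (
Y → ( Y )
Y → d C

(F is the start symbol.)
Yes — I13: [F → ( ( .] vs [Y → . ( ( ;]

A shift-reduce conflict occurs when an LR(0) state has both:
  - a complete (reduce) item [A → α .] (dot at the end), and
  - a shift item [B → β . c γ] (dot before a terminal).

Augment with F' → F and build the canonical LR(0) collection (I0 = CLOSURE({[F' → . F]}), then GOTO on every symbol after a dot until no new states appear). It has 14 states:
  I0: { [C → . Y], [F → . ( (], [F → . C (], [F' → . F], [Y → . ( ( ;], [Y → . ( Y )], [Y → . d C] }  — shift
  I1: { [F → ( . (], [Y → ( . ( ;], [Y → ( . Y )], [Y → . ( ( ;], [Y → . ( Y )], [Y → . d C] }  — shift
  I2: { [F → C . (] }  — shift
  I3: { [F' → F .] }  — accept
  I4: { [C → Y .] }  — reduce
  I5: { [C → . Y], [Y → . ( ( ;], [Y → . ( Y )], [Y → . d C], [Y → d . C] }  — shift
  I6: { [Y → ( . ( ;], [Y → ( . Y )], [Y → . ( ( ;], [Y → . ( Y )], [Y → . d C] }  — shift
  I7: { [Y → d C .] }  — reduce
  I8: { [Y → ( ( . ;], [Y → ( . ( ;], [Y → ( . Y )], [Y → . ( ( ;], [Y → . ( Y )], [Y → . d C] }  — shift
  I9: { [Y → ( Y . )] }  — shift
  I10: { [Y → ( Y ) .] }  — reduce
  I11: { [Y → ( ( ; .] }  — reduce
  I12: { [F → C ( .] }  — reduce
  I13: { [F → ( ( .], [Y → ( ( . ;], [Y → ( . ( ;], [Y → ( . Y )], [Y → . ( ( ;], [Y → . ( Y )], [Y → . d C] }  — shift, reduce

I13 contains reduce item [F → ( ( .] and shift items [Y → . ( ( ;], [Y → ( . ( ;], [Y → ( ( . ;], [Y → . ( Y )], [Y → . d C] — shift-reduce conflict.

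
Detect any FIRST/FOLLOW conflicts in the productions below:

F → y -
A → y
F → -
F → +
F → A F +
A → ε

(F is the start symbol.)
A FIRST/FOLLOW conflict occurs when a non-terminal N has a nullable alternative N → β (β ⇒* ε) and another alternative N → α with FIRST(α) ∩ FOLLOW(N) ≠ ∅: on such a lookahead the parser cannot decide between expanding α and letting N vanish via β.

Nullable non-terminals: A.

A: nullable alternative(s) A → ε; FOLLOW(A) = { '+', '-', 'y' }
  A → y: FIRST \ {ε} = { 'y' } — overlaps FOLLOW(A) on { 'y' }: CONFLICT
  A → ε: FIRST \ {ε} = { } — this is the only nullable alternative, skip

F has no nullable alternative, so no FIRST/FOLLOW check is needed there.

So the grammar has 1 FIRST/FOLLOW conflict (marked CONFLICT above).

Answer: Yes. A → y with FOLLOW(A) on { 'y' }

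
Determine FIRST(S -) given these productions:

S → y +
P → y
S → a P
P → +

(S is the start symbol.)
{ 'a', 'y' }

FIRST sets of the non-terminals involved (from the grammar, by fixed-point iteration):
  FIRST(S) = { 'a', 'y' }

To compute FIRST(S -), process the symbols left to right:
Symbol S is a non-terminal. Add FIRST(S) \ {ε} = { 'a', 'y' }
S is not nullable (ε ∉ FIRST(S)), so stop here.
FIRST(S -) = { 'a', 'y' }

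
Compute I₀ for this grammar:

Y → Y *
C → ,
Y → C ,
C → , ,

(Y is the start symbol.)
{ [C → . , ,], [C → . ,], [Y → . C ,], [Y → . Y *], [Y' → . Y] }

First, augment the grammar with Y' → Y
I₀ = CLOSURE({ [Y' → . Y] }):
  [Y' → . Y] has the dot before Y: add [Y → . Y *], [Y → . C ,]
  [Y → . C ,] has the dot before C: add [C → . ,], [C → . , ,]
No further items can be added.

I₀ = { [C → . , ,], [C → . ,], [Y → . C ,], [Y → . Y *], [Y' → . Y] }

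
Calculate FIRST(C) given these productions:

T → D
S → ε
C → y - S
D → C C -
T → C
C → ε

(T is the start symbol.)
To compute FIRST(C), examine every production with C on the left-hand side, reading each right-hand side left to right until a non-nullable symbol is reached.

From C → y - S:
  - y is a terminal: add 'y' and stop
From C → ε:
  - ε-production, so ε ∈ FIRST(C)

Collecting: FIRST(C) = { 'y', ε }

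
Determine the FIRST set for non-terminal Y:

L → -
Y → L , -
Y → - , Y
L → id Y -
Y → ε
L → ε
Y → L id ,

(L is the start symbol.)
To compute FIRST(Y), examine every production with Y on the left-hand side, reading each right-hand side left to right until a non-nullable symbol is reached.

FIRST sets of the other non-terminals involved (by the same procedure, iterated to a fixed point):
  FIRST(L) = { '-', 'id', ε }

From Y → L , -:
  - L is a non-terminal: add FIRST(L) \ {ε} = { '-', 'id' }
    L is nullable, so continue to the next symbol
  - ',' is a terminal: add ',' and stop
From Y → - , Y:
  - '-' is a terminal: add '-' and stop
From Y → ε:
  - ε-production, so ε ∈ FIRST(Y)
From Y → L id ,:
  - L is a non-terminal: add FIRST(L) \ {ε} = { '-', 'id' }
    L is nullable, so continue to the next symbol
  - id is a terminal: add 'id' and stop

Collecting: FIRST(Y) = { ',', '-', 'id', ε }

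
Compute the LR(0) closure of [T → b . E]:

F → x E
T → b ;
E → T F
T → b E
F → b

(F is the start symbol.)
{ [E → . T F], [T → . b ;], [T → . b E], [T → b . E] }

To compute CLOSURE, for each item [A → α.Bβ] where B is a non-terminal, add [B → .γ] for all productions B → γ; repeat for the newly added items until nothing changes.

Start with: [T → b . E]
  [T → b . E] has the dot before E: add [E → . T F]
  [E → . T F] has the dot before T: add [T → . b ;], [T → . b E]
No further items can be added.

CLOSURE = { [E → . T F], [T → . b ;], [T → . b E], [T → b . E] }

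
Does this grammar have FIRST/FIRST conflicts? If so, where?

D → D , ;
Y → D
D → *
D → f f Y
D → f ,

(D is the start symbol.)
Yes. D → D ',' ';' / D → '*' on { '*' }; D → D ',' ';' / D → f f Y on { 'f' }; D → D ',' ';' / D → f ',' on { 'f' }; D → f f Y / D → f ',' on { 'f' }

A FIRST/FIRST conflict occurs when two productions N → α and N → β for the same non-terminal have FIRST(α) ∩ FIRST(β) ≠ ∅ (with ε ∈ FIRST of a nullable right-hand side, so two nullable alternatives also conflict).

FIRST sets of the non-terminals at (or reachable through a nullable prefix from) the front of some alternative:
  FIRST(D) = { '*', 'f' }

Productions for D:
  D → D , ;: FIRST = { '*', 'f' }
  D → *: FIRST = { '*' }
  D → f f Y: FIRST = { 'f' }
  D → f ,: FIRST = { 'f' }
Y has only one production, so no FIRST/FIRST conflict is possible there.

Conflict for D: D → D , ; and D → *
  Overlap: { '*' }
Conflict for D: D → D , ; and D → f f Y
  Overlap: { 'f' }
Conflict for D: D → D , ; and D → f ,
  Overlap: { 'f' }
Conflict for D: D → f f Y and D → f ,
  Overlap: { 'f' }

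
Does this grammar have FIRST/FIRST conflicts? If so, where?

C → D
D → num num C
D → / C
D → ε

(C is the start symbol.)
A FIRST/FIRST conflict occurs when two productions N → α and N → β for the same non-terminal have FIRST(α) ∩ FIRST(β) ≠ ∅ (with ε ∈ FIRST of a nullable right-hand side, so two nullable alternatives also conflict).

Productions for D:
  D → num num C: FIRST = { 'num' }
  D → / C: FIRST = { '/' }
  D → ε: FIRST = { ε }
C has only one production, so no FIRST/FIRST conflict is possible there.

All alternatives of each non-terminal have pairwise disjoint FIRST sets.

Answer: No FIRST/FIRST conflicts.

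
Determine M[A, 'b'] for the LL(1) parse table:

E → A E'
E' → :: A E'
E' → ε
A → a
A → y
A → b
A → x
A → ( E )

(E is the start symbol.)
To find M[A, 'b'], we find productions for A where 'b' is in the predict set (PREDICT(N → α) = (FIRST(α) \ {ε}) ∪ (FOLLOW(N) if α ⇒* ε)).

A → a: PREDICT = { 'a' }
A → y: PREDICT = { 'y' }
A → b: PREDICT = { 'b' }
  'b' is in predict set, so this production goes in M[A, 'b']
A → x: PREDICT = { 'x' }
A → ( E ): PREDICT = { '(' }

M[A, 'b'] = A → b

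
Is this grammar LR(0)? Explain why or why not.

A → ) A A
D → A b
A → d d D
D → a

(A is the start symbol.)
Augment with A' → A and build the canonical LR(0) collection (I0 = CLOSURE({[A' → . A]}), then GOTO on every symbol after a dot until no new states appear). It has 11 states:
  I0: { [A → . ) A A], [A → . d d D], [A' → . A] }  — shift
  I1: { [A → ) . A A], [A → . ) A A], [A → . d d D] }  — shift
  I2: { [A' → A .] }  — accept
  I3: { [A → d . d D] }  — shift
  I4: { [A → . ) A A], [A → . d d D], [A → d d . D], [D → . A b], [D → . a] }  — shift
  I5: { [D → A . b] }  — shift
  I6: { [A → d d D .] }  — reduce
  I7: { [D → a .] }  — reduce
  I8: { [D → A b .] }  — reduce
  I9: { [A → ) A . A], [A → . ) A A], [A → . d d D] }  — shift
  I10: { [A → ) A A .] }  — reduce

Every state is either a pure shift/goto state or contains exactly one complete item and nothing to shift — no conflicts. The grammar is LR(0).

Answer: Yes, the grammar is LR(0)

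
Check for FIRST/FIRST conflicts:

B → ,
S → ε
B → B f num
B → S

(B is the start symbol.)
FIRST sets of the non-terminals at (or reachable through a nullable prefix from) the front of some alternative:
  FIRST(B) = { ',', 'f', ε }
  FIRST(S) = { ε }

Productions for B:
  B → ,: FIRST = { ',' }
  B → B f num: FIRST = { ',', 'f' }
  B → S: FIRST = { ε }
S has only one production, so no FIRST/FIRST conflict is possible there.

Conflict for B: B → , and B → B f num
  Overlap: { ',' }

Answer: Yes. B → ',' / B → B f num on { ',' }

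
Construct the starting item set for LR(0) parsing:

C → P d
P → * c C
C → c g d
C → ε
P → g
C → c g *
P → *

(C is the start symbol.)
{ [C → . P d], [C → . c g *], [C → . c g d], [C → .], [C' → . C], [P → . * c C], [P → . *], [P → . g] }

First, augment the grammar with C' → C
I₀ = CLOSURE({ [C' → . C] }):
  [C' → . C] has the dot before C: add [C → . P d], [C → . c g d], [C → .], [C → . c g *]
  [C → . P d] has the dot before P: add [P → . * c C], [P → . g], [P → . *]
No further items can be added.

I₀ = { [C → . P d], [C → . c g *], [C → . c g d], [C → .], [C' → . C], [P → . * c C], [P → . *], [P → . g] }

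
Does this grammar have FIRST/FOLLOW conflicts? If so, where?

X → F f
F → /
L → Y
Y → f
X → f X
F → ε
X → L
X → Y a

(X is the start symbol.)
No FIRST/FOLLOW conflicts.

A FIRST/FOLLOW conflict occurs when a non-terminal N has a nullable alternative N → β (β ⇒* ε) and another alternative N → α with FIRST(α) ∩ FOLLOW(N) ≠ ∅: on such a lookahead the parser cannot decide between expanding α and letting N vanish via β.

Nullable non-terminals: F.

F: nullable alternative(s) F → ε; FOLLOW(F) = { 'f' }
  F → /: FIRST \ {ε} = { '/' } — disjoint from FOLLOW(F)
  F → ε: FIRST \ {ε} = { } — this is the only nullable alternative, skip

L, X, Y have no nullable alternative, so no FIRST/FOLLOW check is needed there.

No FIRST/FOLLOW conflicts found.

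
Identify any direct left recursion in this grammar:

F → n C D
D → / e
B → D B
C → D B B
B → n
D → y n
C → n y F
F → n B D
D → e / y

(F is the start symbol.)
Direct left recursion occurs when N → N α for some non-terminal N (the right-hand side begins with the left-hand side itself).

F → n C D: starts with n
D → / e: starts with '/'
B → D B: starts with D
C → D B B: starts with D
B → n: starts with n
D → y n: starts with y
C → n y F: starts with n
F → n B D: starts with n
D → e / y: starts with e

No direct left recursion found.

Answer: No direct left recursion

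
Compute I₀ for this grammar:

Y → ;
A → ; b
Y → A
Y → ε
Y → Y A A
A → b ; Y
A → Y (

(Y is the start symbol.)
First, augment the grammar with Y' → Y
I₀ = CLOSURE({ [Y' → . Y] }):
  [Y' → . Y] has the dot before Y: add [Y → . ;], [Y → . A], [Y → .], [Y → . Y A A]
  [Y → . A] has the dot before A: add [A → . ; b], [A → . b ; Y], [A → . Y (]
No further items can be added.

I₀ = { [A → . ; b], [A → . Y (], [A → . b ; Y], [Y → . ;], [Y → . A], [Y → . Y A A], [Y → .], [Y' → . Y] }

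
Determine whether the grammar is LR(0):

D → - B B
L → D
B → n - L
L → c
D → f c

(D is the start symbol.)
Yes, the grammar is LR(0)

Augment with D' → D and build the canonical LR(0) collection (I0 = CLOSURE({[D' → . D]}), then GOTO on every symbol after a dot until no new states appear). It has 12 states:
  I0: { [D → . - B B], [D → . f c], [D' → . D] }  — shift
  I1: { [B → . n - L], [D → - . B B] }  — shift
  I2: { [D' → D .] }  — accept
  I3: { [D → f . c] }  — shift
  I4: { [D → f c .] }  — reduce
  I5: { [B → . n - L], [D → - B . B] }  — shift
  I6: { [B → n . - L] }  — shift
  I7: { [B → n - . L], [D → . - B B], [D → . f c], [L → . D], [L → . c] }  — shift
  I8: { [L → D .] }  — reduce
  I9: { [B → n - L .] }  — reduce
  I10: { [L → c .] }  — reduce
  I11: { [D → - B B .] }  — reduce

Every state is either a pure shift/goto state or contains exactly one complete item and nothing to shift — no conflicts. The grammar is LR(0).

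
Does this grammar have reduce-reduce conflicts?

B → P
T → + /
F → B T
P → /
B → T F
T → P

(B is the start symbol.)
Yes — I4: [B → P .] vs [T → P .]

A reduce-reduce conflict occurs when an LR(0) state has two complete items [A → α .] and [B → β .] — both call for a reduction, and with no lookahead the parser cannot choose between them.

Augment with B' → B and build the canonical LR(0) collection (I0 = CLOSURE({[B' → . B]}), then GOTO on every symbol after a dot until no new states appear). It has 11 states:
  I0: { [B → . P], [B → . T F], [B' → . B], [P → . /], [T → . + /], [T → . P] }  — shift
  I1: { [T → + . /] }  — shift
  I2: { [P → / .] }  — reduce
  I3: { [B' → B .] }  — accept
  I4: { [B → P .], [T → P .] }  — 2 reduces
  I5: { [B → . P], [B → . T F], [B → T . F], [F → . B T], [P → . /], [T → . + /], [T → . P] }  — shift
  I6: { [F → B . T], [P → . /], [T → . + /], [T → . P] }  — shift
  I7: { [B → T F .] }  — reduce
  I8: { [T → P .] }  — reduce
  I9: { [F → B T .] }  — reduce
  I10: { [T → + / .] }  — reduce

I4 contains complete items [B → P .], [T → P .] — reduce-reduce conflict.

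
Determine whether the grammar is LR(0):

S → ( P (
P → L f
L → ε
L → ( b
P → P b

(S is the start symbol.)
A grammar is LR(0) if no state in the canonical LR(0) collection has:
  - both a shift item (dot before a terminal) and a complete item (shift-reduce conflict), or
  - two or more complete items (reduce-reduce conflict; the accept item [S' → S .] counts as a complete item here).

Augment with S' → S and build the canonical LR(0) collection (I0 = CLOSURE({[S' → . S]}), then GOTO on every symbol after a dot until no new states appear). It has 10 states:
  I0: { [S → . ( P (], [S' → . S] }  — shift
  I1: { [L → . ( b], [L → .], [P → . L f], [P → . P b], [S → ( . P (] }  — shift, reduce
  I2: { [S' → S .] }  — accept
  I3: { [L → ( . b] }  — shift
  I4: { [P → L . f] }  — shift
  I5: { [P → P . b], [S → ( P . (] }  — shift
  I6: { [S → ( P ( .] }  — reduce
  I7: { [P → P b .] }  — reduce
  I8: { [P → L f .] }  — reduce
  I9: { [L → ( b .] }  — reduce

Conflict in state I1:
  Shift-reduce conflict between [L → .] and [L → . ( b]
So the grammar is NOT LR(0).

Answer: No. Shift-reduce conflict between [L → .] and [L → . ( b]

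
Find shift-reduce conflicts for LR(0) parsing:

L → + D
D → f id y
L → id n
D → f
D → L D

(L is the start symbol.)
A shift-reduce conflict occurs when an LR(0) state has both:
  - a complete (reduce) item [A → α .] (dot at the end), and
  - a shift item [B → β . c γ] (dot before a terminal).

Augment with L' → L and build the canonical LR(0) collection (I0 = CLOSURE({[L' → . L]}), then GOTO on every symbol after a dot until no new states appear). It has 11 states:
  I0: { [L → . + D], [L → . id n], [L' → . L] }  — shift
  I1: { [D → . L D], [D → . f id y], [D → . f], [L → + . D], [L → . + D], [L → . id n] }  — shift
  I2: { [L' → L .] }  — accept
  I3: { [L → id . n] }  — shift
  I4: { [L → id n .] }  — reduce
  I5: { [L → + D .] }  — reduce
  I6: { [D → . L D], [D → . f id y], [D → . f], [D → L . D], [L → . + D], [L → . id n] }  — shift
  I7: { [D → f . id y], [D → f .] }  — shift, reduce
  I8: { [D → f id . y] }  — shift
  I9: { [D → f id y .] }  — reduce
  I10: { [D → L D .] }  — reduce

I7 contains reduce item [D → f .] and shift item [D → f . id y] — shift-reduce conflict.

Answer: Yes — I7: [D → f .] vs [D → f . id y]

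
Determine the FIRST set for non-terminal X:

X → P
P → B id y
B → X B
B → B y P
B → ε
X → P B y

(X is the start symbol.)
FIRST sets of the other non-terminals involved (by the same procedure, iterated to a fixed point):
  FIRST(P) = { 'id', 'y' }

From X → P:
  - P is a non-terminal: add FIRST(P) \ {ε} = { 'id', 'y' }
    P is not nullable, so stop
From X → P B y:
  - P is a non-terminal: add FIRST(P) \ {ε} = { 'id', 'y' }
    P is not nullable, so stop

Collecting: FIRST(X) = { 'id', 'y' }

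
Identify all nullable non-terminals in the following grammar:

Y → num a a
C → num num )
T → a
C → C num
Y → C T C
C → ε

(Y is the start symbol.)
A non-terminal is nullable if it can derive ε (the empty string): either it has an ε-production, or it has a production whose right-hand side consists entirely of nullable non-terminals.

ε-productions: C → ε
So C is immediately nullable.
No further non-terminal can be added: every production for the remaining non-terminals contains a terminal or a non-nullable non-terminal.
Nullable = { 'C' }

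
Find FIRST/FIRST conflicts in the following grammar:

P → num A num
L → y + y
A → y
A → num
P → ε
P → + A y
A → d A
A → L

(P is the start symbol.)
Yes. A → y / A → L on { 'y' }

FIRST sets of the non-terminals at (or reachable through a nullable prefix from) the front of some alternative:
  FIRST(L) = { 'y' }

Productions for P:
  P → num A num: FIRST = { 'num' }
  P → ε: FIRST = { ε }
  P → + A y: FIRST = { '+' }
Productions for A:
  A → y: FIRST = { 'y' }
  A → num: FIRST = { 'num' }
  A → d A: FIRST = { 'd' }
  A → L: FIRST = { 'y' }
L has only one production, so no FIRST/FIRST conflict is possible there.

Conflict for A: A → y and A → L
  Overlap: { 'y' }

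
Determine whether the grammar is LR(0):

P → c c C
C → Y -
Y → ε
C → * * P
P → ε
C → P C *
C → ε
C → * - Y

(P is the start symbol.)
No. Shift-reduce conflict between [P → .] and [P → . c c C]

A grammar is LR(0) if no state in the canonical LR(0) collection has:
  - both a shift item (dot before a terminal) and a complete item (shift-reduce conflict), or
  - two or more complete items (reduce-reduce conflict; the accept item [P' → P .] counts as a complete item here).

Augment with P' → P and build the canonical LR(0) collection (I0 = CLOSURE({[P' → . P]}), then GOTO on every symbol after a dot until no new states appear). It has 15 states:
  I0: { [P → . c c C], [P → .], [P' → . P] }  — shift, reduce
  I1: { [P' → P .] }  — accept
  I2: { [P → c . c C] }  — shift
  I3: { [C → . * * P], [C → . * - Y], [C → . P C *], [C → . Y -], [C → .], [P → . c c C], [P → .], [P → c c . C], [Y → .] }  — shift, 3 reduces
  I4: { [C → * . * P], [C → * . - Y] }  — shift
  I5: { [P → c c C .] }  — reduce
  I6: { [C → . * * P], [C → . * - Y], [C → . P C *], [C → . Y -], [C → .], [C → P . C *], [P → . c c C], [P → .], [Y → .] }  — shift, 3 reduces
  I7: { [C → Y . -] }  — shift
  I8: { [C → Y - .] }  — reduce
  I9: { [C → P C . *] }  — shift
  I10: { [C → P C * .] }  — reduce
  I11: { [C → * * . P], [P → . c c C], [P → .] }  — shift, reduce
  I12: { [C → * - . Y], [Y → .] }  — reduce
  I13: { [C → * - Y .] }  — reduce
  I14: { [C → * * P .] }  — reduce

Conflict in state I0:
  Shift-reduce conflict between [P → .] and [P → . c c C]
So the grammar is NOT LR(0).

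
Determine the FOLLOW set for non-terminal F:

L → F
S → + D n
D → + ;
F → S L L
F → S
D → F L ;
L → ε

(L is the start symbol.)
{ $, '+', ';' }

In L → F: F is at the end, add FOLLOW(L)
In D → F L ;: F is followed by L ';', add FIRST(L ';') \ {ε} = { '+', ';' }

The FOLLOW sets referred to above (computed the same way, to a fixed point):
  FOLLOW(L) = { $, '+', ';' }

Taking the union: FOLLOW(F) = { $, '+', ';' }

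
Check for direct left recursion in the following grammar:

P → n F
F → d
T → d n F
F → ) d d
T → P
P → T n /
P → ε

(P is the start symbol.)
Direct left recursion occurs when N → N α for some non-terminal N (the right-hand side begins with the left-hand side itself).

P → n F: starts with n
F → d: starts with d
T → d n F: starts with d
F → ) d d: starts with ')'
T → P: starts with P
P → T n /: starts with T
P → ε: starts with ε

No direct left recursion found.

Answer: No direct left recursion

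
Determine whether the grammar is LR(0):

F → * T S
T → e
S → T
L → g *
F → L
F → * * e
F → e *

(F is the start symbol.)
Augment with F' → F and build the canonical LR(0) collection (I0 = CLOSURE({[F' → . F]}), then GOTO on every symbol after a dot until no new states appear). It has 14 states:
  I0: { [F → . * * e], [F → . * T S], [F → . L], [F → . e *], [F' → . F], [L → . g *] }  — shift
  I1: { [F → * . * e], [F → * . T S], [T → . e] }  — shift
  I2: { [F' → F .] }  — accept
  I3: { [F → L .] }  — reduce
  I4: { [F → e . *] }  — shift
  I5: { [L → g . *] }  — shift
  I6: { [L → g * .] }  — reduce
  I7: { [F → e * .] }  — reduce
  I8: { [F → * * . e] }  — shift
  I9: { [F → * T . S], [S → . T], [T → . e] }  — shift
  I10: { [T → e .] }  — reduce
  I11: { [F → * T S .] }  — reduce
  I12: { [S → T .] }  — reduce
  I13: { [F → * * e .] }  — reduce

Every state is either a pure shift/goto state or contains exactly one complete item and nothing to shift — no conflicts. The grammar is LR(0).

Answer: Yes, the grammar is LR(0)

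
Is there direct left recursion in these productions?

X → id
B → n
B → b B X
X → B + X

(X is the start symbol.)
No direct left recursion

Direct left recursion occurs when N → N α for some non-terminal N (the right-hand side begins with the left-hand side itself).

X → id: starts with id
B → n: starts with n
B → b B X: starts with b
X → B + X: starts with B

No direct left recursion found.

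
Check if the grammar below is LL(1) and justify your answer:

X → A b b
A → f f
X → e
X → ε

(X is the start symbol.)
Yes, the grammar is LL(1).

A grammar is LL(1) if for each non-terminal N with multiple productions, the predict sets of those productions are pairwise disjoint, where PREDICT(N → α) = (FIRST(α) \ {ε}) ∪ (FOLLOW(N) if α ⇒* ε).

Relevant sets:
  FIRST(A) = { 'f' }
  FOLLOW(X) = { $ }

For X:
  PREDICT(X → A b b) = { 'f' }
  PREDICT(X → e) = { 'e' }
  PREDICT(X → ε) = { $ }
A has a single production, so nothing to check there.

All predict sets are disjoint. The grammar IS LL(1).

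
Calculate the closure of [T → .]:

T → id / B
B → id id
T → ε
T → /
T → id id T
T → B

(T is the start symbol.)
{ [T → .] }

Start with: [T → .]
The dot is at the end, so nothing is added.

CLOSURE = { [T → .] }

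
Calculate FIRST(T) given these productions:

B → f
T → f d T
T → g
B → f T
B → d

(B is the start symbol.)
From T → f d T:
  - f is a terminal: add 'f' and stop
From T → g:
  - g is a terminal: add 'g' and stop

Collecting: FIRST(T) = { 'f', 'g' }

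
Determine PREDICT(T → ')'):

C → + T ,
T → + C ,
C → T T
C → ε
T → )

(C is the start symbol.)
{ ')' }

PREDICT(T → ')') = (FIRST(RHS) \ {ε}) ∪ (FOLLOW(T) if ε ∈ FIRST(RHS), i.e. RHS ⇒* ε)
FIRST(')') = { ')' }
ε ∉ FIRST(')'), so FOLLOW(T) is not added.
PREDICT(T → ')') = { ')' }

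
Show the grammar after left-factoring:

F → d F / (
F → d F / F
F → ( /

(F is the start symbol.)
F → d F / F'
F' → (
F' → F
F → ( /

Left-factoring transforms A → αβ₁ | αβ₂ into A → αA' and A' → β₁ | β₂
(α is the longest common prefix among the alternatives). Repeat until
no nonterminal has two alternatives with a common prefix.

Round 1: F has alternatives sharing prefix 'd F /'. Introduce F': F → d F / F'
  Add: F' → (
  Add: F' → F

No remaining common prefixes — done.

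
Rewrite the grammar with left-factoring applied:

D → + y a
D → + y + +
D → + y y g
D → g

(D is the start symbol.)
Left-factoring transforms A → αβ₁ | αβ₂ into A → αA' and A' → β₁ | β₂
(α is the longest common prefix among the alternatives). Repeat until
no nonterminal has two alternatives with a common prefix.

Round 1: D has alternatives sharing prefix '+ y'. Introduce D': D → + y D'
  Add: D' → a
  Add: D' → + +
  Add: D' → y g

No remaining common prefixes — done.

Resulting grammar:
D → + y D'
D' → a
D' → + +
D' → y g
D → g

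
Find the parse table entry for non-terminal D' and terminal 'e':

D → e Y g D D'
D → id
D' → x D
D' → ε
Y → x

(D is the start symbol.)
Empty (error entry)

To find M[D', 'e'], we find productions for D' where 'e' is in the predict set (PREDICT(N → α) = (FIRST(α) \ {ε}) ∪ (FOLLOW(N) if α ⇒* ε)).

Relevant sets:
  FOLLOW(D') = { $, 'x' }

D' → x D: PREDICT = { 'x' }
D' → ε: PREDICT = { $, 'x' }

M[D', 'e'] is empty (no production applies)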